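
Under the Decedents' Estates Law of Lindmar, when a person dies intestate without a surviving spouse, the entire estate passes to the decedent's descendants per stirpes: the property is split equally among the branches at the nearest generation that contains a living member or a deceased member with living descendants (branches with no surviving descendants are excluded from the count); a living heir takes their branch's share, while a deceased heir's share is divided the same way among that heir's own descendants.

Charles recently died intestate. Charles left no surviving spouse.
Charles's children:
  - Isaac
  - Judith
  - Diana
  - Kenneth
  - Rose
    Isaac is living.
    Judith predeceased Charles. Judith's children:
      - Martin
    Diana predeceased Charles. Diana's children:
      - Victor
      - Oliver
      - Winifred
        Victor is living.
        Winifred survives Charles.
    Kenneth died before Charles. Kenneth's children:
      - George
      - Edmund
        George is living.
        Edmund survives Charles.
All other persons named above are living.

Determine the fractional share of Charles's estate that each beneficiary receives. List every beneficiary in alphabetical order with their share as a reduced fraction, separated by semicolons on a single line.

Edmund 1/10; George 1/10; Isaac 1/5; Martin 1/5; Oliver 1/15; Rose 1/5; Victor 1/15; Winifred 1/15

There is no surviving spouse, so the entire estate passes to Charles's descendants per stirpes.
The estate is divided into 5 equal shares of 1/5 among Isaac, Judith, Diana, Kenneth, Rose.
Isaac is living and takes 1/5.
Judith predeceased; the 1/5 allotted to Judith's branch passes to Judith's issue by representation.
Martin is the sole taker at this level and receives the full 1/5.
Diana predeceased; the 1/5 allotted to Diana's branch passes to Diana's issue by representation.
The 1/5 is divided into 3 equal shares of 1/15 among Victor, Oliver, Winifred.
Victor is living and takes 1/15.
Oliver is living and takes 1/15.
Winifred is living and takes 1/15.
Kenneth predeceased; the 1/5 allotted to Kenneth's branch passes to Kenneth's issue by representation.
The 1/5 is divided into 2 equal shares of 1/10 among George, Edmund.
George is living and takes 1/10.
Edmund is living and takes 1/10.
Rose is living and takes 1/5.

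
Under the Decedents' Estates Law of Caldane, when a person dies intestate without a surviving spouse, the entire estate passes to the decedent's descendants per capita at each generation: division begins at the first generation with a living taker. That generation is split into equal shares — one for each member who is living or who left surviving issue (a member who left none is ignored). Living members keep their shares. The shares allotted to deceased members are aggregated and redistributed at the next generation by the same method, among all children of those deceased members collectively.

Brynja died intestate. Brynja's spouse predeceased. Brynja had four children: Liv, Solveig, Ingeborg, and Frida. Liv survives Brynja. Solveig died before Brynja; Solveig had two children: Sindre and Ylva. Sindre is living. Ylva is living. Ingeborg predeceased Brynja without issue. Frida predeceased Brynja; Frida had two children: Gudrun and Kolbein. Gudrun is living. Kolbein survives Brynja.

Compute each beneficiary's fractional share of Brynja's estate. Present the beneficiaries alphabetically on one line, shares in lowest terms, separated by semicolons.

There is no surviving spouse, so the entire estate passes to Brynja's descendants per capita at each generation.
At generation 1 (Liv, Solveig, Frida) there are 3 shares of (1)/3 = 1/3 each.
Living: Liv — each takes 1/3.
Deceased: Solveig and Frida. Their combined 2/3 is pooled and carried to generation 2.
At generation 2 (Sindre, Ylva, Gudrun, Kolbein) there are 4 shares of (2/3)/4 = 1/6 each.
Living: Sindre, Ylva, Gudrun, and Kolbein — each takes 1/6.

Gudrun 1/6; Kolbein 1/6; Liv 1/3; Sindre 1/6; Ylva 1/6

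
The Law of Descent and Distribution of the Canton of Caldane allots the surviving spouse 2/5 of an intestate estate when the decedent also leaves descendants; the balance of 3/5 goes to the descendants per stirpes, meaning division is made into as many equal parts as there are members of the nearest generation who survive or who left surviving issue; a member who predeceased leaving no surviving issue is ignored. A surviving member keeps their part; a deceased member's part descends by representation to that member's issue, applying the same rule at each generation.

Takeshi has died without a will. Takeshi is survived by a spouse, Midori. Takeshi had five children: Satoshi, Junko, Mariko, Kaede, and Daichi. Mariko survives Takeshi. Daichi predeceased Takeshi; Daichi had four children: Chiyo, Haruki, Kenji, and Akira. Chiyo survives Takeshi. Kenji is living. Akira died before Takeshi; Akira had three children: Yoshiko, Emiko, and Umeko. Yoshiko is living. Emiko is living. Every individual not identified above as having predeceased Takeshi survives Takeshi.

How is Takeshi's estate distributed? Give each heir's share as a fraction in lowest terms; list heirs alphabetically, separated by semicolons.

Midori, as surviving spouse, takes 2/5.
The remaining 3/5 passes to Takeshi's descendants per stirpes.
The 3/5 is divided into 5 equal shares of 3/25 among Satoshi, Junko, Mariko, Kaede, Daichi.
Satoshi is living and takes 3/25.
Junko is living and takes 3/25.
Mariko is living and takes 3/25.
Kaede is living and takes 3/25.
Daichi predeceased; the 3/25 allotted to Daichi's branch passes to Daichi's issue by representation.
The 3/25 is divided into 4 equal shares of 3/100 among Chiyo, Haruki, Kenji, Akira.
Chiyo is living and takes 3/100.
Haruki is living and takes 3/100.
Kenji is living and takes 3/100.
Akira predeceased; the 3/100 allotted to Akira's branch passes to Akira's issue by representation.
The 3/100 is divided into 3 equal shares of 1/100 among Yoshiko, Emiko, Umeko.
Yoshiko is living and takes 1/100.
Emiko is living and takes 1/100.
Umeko is living and takes 1/100.

Chiyo 3/100; Emiko 1/100; Haruki 3/100; Junko 3/25; Kaede 3/25; Kenji 3/100; Mariko 3/25; Midori 2/5; Satoshi 3/25; Umeko 1/100; Yoshiko 1/100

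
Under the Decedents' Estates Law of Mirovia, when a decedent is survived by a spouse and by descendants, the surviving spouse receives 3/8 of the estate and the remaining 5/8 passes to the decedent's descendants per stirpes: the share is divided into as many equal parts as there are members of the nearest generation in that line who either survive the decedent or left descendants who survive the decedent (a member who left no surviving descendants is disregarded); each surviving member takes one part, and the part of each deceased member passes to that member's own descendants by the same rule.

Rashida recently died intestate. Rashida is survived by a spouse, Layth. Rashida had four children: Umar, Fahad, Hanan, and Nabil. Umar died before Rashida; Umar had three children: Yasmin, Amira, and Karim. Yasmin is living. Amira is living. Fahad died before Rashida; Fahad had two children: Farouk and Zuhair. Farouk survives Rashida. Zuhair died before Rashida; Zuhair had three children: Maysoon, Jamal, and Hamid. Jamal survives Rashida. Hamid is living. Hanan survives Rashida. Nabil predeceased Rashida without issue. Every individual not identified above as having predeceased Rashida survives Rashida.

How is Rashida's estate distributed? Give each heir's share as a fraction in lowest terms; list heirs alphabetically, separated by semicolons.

Amira 5/72; Farouk 5/48; Hamid 5/144; Hanan 5/24; Jamal 5/144; Karim 5/72; Layth 3/8; Maysoon 5/144; Yasmin 5/72

Layth, as surviving spouse, takes 3/8.
The remaining 5/8 passes to Rashida's descendants per stirpes.
Nabil left no surviving issue, so that branch lapses and is disregarded.
The 5/8 is divided into 3 equal shares of 5/24 among Umar, Fahad, Hanan.
Umar predeceased; the 5/24 allotted to Umar's branch passes to Umar's issue by representation.
The 5/24 is divided into 3 equal shares of 5/72 among Yasmin, Amira, Karim.
Yasmin is living and takes 5/72.
Amira is living and takes 5/72.
Karim is living and takes 5/72.
Fahad predeceased; the 5/24 allotted to Fahad's branch passes to Fahad's issue by representation.
The 5/24 is divided into 2 equal shares of 5/48 among Farouk, Zuhair.
Farouk is living and takes 5/48.
Zuhair predeceased; the 5/48 allotted to Zuhair's branch passes to Zuhair's issue by representation.
The 5/48 is divided into 3 equal shares of 5/144 among Maysoon, Jamal, Hamid.
Maysoon is living and takes 5/144.
Jamal is living and takes 5/144.
Hamid is living and takes 5/144.
Hanan is living and takes 5/24.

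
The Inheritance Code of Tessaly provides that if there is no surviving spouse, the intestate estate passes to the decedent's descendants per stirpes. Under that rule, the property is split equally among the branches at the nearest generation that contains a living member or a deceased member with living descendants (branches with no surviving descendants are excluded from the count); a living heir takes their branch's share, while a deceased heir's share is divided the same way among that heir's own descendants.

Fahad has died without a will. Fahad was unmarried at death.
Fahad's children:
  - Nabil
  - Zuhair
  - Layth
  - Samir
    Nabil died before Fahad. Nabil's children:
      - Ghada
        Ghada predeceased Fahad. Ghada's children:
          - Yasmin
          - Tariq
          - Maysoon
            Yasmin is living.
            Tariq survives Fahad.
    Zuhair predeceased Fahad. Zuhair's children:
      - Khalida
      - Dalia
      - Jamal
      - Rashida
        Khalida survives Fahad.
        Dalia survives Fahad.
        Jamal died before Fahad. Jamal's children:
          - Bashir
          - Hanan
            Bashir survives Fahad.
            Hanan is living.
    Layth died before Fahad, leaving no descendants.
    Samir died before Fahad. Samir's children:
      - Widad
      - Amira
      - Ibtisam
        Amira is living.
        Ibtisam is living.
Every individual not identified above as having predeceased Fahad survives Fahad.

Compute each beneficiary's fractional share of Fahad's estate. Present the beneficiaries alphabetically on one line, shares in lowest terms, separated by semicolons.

Amira 1/9; Bashir 1/24; Dalia 1/12; Hanan 1/24; Ibtisam 1/9; Khalida 1/12; Maysoon 1/9; Rashida 1/12; Tariq 1/9; Widad 1/9; Yasmin 1/9

There is no surviving spouse, so the entire estate passes to Fahad's descendants per stirpes.
Layth left no surviving issue, so that branch lapses and is disregarded.
The estate is divided into 3 equal shares of 1/3 among Nabil, Zuhair, Samir.
Nabil predeceased; the 1/3 allotted to Nabil's branch passes to Nabil's issue by representation.
Ghada's line is the sole branch at this level, so the full 1/3 passes to Ghada's issue by representation.
The 1/3 is divided into 3 equal shares of 1/9 among Yasmin, Tariq, Maysoon.
Yasmin is living and takes 1/9.
Tariq is living and takes 1/9.
Maysoon is living and takes 1/9.
Zuhair predeceased; the 1/3 allotted to Zuhair's branch passes to Zuhair's issue by representation.
The 1/3 is divided into 4 equal shares of 1/12 among Khalida, Dalia, Jamal, Rashida.
Khalida is living and takes 1/12.
Dalia is living and takes 1/12.
Jamal predeceased; the 1/12 allotted to Jamal's branch passes to Jamal's issue by representation.
The 1/12 is divided into 2 equal shares of 1/24 among Bashir, Hanan.
Bashir is living and takes 1/24.
Hanan is living and takes 1/24.
Rashida is living and takes 1/12.
Samir predeceased; the 1/3 allotted to Samir's branch passes to Samir's issue by representation.
The 1/3 is divided into 3 equal shares of 1/9 among Widad, Amira, Ibtisam.
Widad is living and takes 1/9.
Amira is living and takes 1/9.
Ibtisam is living and takes 1/9.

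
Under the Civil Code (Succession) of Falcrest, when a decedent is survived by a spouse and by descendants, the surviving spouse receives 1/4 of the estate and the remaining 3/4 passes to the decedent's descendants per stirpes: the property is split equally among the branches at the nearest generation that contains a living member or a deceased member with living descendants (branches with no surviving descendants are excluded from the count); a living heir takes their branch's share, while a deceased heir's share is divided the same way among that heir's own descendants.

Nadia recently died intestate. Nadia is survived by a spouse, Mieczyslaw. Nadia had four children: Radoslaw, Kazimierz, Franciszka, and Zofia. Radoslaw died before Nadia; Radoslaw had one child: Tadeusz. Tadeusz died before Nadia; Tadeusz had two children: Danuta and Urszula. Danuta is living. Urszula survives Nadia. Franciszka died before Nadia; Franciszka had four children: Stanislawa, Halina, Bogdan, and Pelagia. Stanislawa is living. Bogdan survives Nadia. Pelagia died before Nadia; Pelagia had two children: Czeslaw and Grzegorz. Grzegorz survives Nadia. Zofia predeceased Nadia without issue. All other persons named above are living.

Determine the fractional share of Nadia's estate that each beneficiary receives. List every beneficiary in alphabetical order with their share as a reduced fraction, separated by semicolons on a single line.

Bogdan 1/16; Czeslaw 1/32; Danuta 1/8; Grzegorz 1/32; Halina 1/16; Kazimierz 1/4; Mieczyslaw 1/4; Stanislawa 1/16; Urszula 1/8

Mieczyslaw, as surviving spouse, takes 1/4.
The remaining 3/4 passes to Nadia's descendants per stirpes.
Zofia left no surviving issue, so that branch lapses and is disregarded.
The 3/4 is divided into 3 equal shares of 1/4 among Radoslaw, Kazimierz, Franciszka.
Radoslaw predeceased; the 1/4 allotted to Radoslaw's branch passes to Radoslaw's issue by representation.
Tadeusz's line is the sole branch at this level, so the full 1/4 passes to Tadeusz's issue by representation.
The 1/4 is divided into 2 equal shares of 1/8 among Danuta, Urszula.
Danuta is living and takes 1/8.
Urszula is living and takes 1/8.
Kazimierz is living and takes 1/4.
Franciszka predeceased; the 1/4 allotted to Franciszka's branch passes to Franciszka's issue by representation.
The 1/4 is divided into 4 equal shares of 1/16 among Stanislawa, Halina, Bogdan, Pelagia.
Stanislawa is living and takes 1/16.
Halina is living and takes 1/16.
Bogdan is living and takes 1/16.
Pelagia predeceased; the 1/16 allotted to Pelagia's branch passes to Pelagia's issue by representation.
The 1/16 is divided into 2 equal shares of 1/32 among Czeslaw, Grzegorz.
Czeslaw is living and takes 1/32.
Grzegorz is living and takes 1/32.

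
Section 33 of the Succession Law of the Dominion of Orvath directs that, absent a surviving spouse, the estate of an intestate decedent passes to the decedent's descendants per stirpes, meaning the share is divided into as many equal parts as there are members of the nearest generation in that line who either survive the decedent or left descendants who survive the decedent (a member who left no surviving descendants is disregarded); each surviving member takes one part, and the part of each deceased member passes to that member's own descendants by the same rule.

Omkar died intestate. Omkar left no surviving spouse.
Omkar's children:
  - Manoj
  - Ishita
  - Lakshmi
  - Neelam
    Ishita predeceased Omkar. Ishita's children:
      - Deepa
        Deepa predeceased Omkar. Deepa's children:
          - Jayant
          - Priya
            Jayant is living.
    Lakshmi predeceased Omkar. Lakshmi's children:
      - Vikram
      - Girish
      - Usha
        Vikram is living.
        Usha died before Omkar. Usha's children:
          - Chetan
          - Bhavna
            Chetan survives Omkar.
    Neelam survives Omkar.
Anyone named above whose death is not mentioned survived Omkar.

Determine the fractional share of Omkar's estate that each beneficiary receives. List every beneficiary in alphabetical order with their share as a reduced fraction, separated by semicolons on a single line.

There is no surviving spouse, so the entire estate passes to Omkar's descendants per stirpes.
The estate is divided into 4 equal shares of 1/4 among Manoj, Ishita, Lakshmi, Neelam.
Manoj is living and takes 1/4.
Ishita predeceased; the 1/4 allotted to Ishita's branch passes to Ishita's issue by representation.
Deepa's line is the sole branch at this level, so the full 1/4 passes to Deepa's issue by representation.
The 1/4 is divided into 2 equal shares of 1/8 among Jayant, Priya.
Jayant is living and takes 1/8.
Priya is living and takes 1/8.
Lakshmi predeceased; the 1/4 allotted to Lakshmi's branch passes to Lakshmi's issue by representation.
The 1/4 is divided into 3 equal shares of 1/12 among Vikram, Girish, Usha.
Vikram is living and takes 1/12.
Girish is living and takes 1/12.
Usha predeceased; the 1/12 allotted to Usha's branch passes to Usha's issue by representation.
The 1/12 is divided into 2 equal shares of 1/24 among Chetan, Bhavna.
Chetan is living and takes 1/24.
Bhavna is living and takes 1/24.
Neelam is living and takes 1/4.

Bhavna 1/24; Chetan 1/24; Girish 1/12; Jayant 1/8; Manoj 1/4; Neelam 1/4; Priya 1/8; Vikram 1/12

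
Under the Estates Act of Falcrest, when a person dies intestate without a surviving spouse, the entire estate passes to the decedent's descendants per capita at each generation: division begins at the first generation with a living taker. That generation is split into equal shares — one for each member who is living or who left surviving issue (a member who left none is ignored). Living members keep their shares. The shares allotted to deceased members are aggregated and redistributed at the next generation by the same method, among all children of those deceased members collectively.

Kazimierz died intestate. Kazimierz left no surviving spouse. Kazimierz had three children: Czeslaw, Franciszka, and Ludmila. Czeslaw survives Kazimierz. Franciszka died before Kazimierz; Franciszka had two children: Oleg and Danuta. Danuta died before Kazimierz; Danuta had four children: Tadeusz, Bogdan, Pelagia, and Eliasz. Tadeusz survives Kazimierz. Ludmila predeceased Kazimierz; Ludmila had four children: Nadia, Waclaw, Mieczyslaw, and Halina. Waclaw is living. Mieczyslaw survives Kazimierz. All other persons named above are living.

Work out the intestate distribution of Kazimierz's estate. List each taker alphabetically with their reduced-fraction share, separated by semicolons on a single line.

There is no surviving spouse, so the entire estate passes to Kazimierz's descendants per capita at each generation.
At generation 1 (Czeslaw, Franciszka, Ludmila) there are 3 shares of (1)/3 = 1/3 each.
Living: Czeslaw — each takes 1/3.
Deceased: Franciszka and Ludmila. Their combined 2/3 is pooled and carried to generation 2.
At generation 2 (Oleg, Danuta, Nadia, Waclaw, Mieczyslaw, Halina) there are 6 shares of (2/3)/6 = 1/9 each.
Living: Oleg, Nadia, Waclaw, Mieczyslaw, and Halina — each takes 1/9.
Deceased: Danuta. That 1/9 share is carried to generation 3.
At generation 3 (Tadeusz, Bogdan, Pelagia, Eliasz) there are 4 shares of (1/9)/4 = 1/36 each.
Living: Tadeusz, Bogdan, Pelagia, and Eliasz — each takes 1/36.

Bogdan 1/36; Czeslaw 1/3; Eliasz 1/36; Halina 1/9; Mieczyslaw 1/9; Nadia 1/9; Oleg 1/9; Pelagia 1/36; Tadeusz 1/36; Waclaw 1/9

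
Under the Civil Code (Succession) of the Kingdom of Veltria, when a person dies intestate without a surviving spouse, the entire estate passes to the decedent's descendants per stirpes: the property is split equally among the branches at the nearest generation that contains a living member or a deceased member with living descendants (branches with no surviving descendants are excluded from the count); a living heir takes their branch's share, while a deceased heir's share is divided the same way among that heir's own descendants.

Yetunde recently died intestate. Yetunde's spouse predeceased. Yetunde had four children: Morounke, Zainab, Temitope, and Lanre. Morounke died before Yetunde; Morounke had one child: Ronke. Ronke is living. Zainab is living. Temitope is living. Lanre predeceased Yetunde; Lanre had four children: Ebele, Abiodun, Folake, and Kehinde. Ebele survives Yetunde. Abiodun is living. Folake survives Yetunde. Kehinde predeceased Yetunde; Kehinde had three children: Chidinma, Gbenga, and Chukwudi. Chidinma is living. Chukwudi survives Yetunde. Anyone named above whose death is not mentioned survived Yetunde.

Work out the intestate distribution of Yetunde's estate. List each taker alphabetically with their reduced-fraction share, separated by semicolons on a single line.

Abiodun 1/16; Chidinma 1/48; Chukwudi 1/48; Ebele 1/16; Folake 1/16; Gbenga 1/48; Ronke 1/4; Temitope 1/4; Zainab 1/4

There is no surviving spouse, so the entire estate passes to Yetunde's descendants per stirpes.
The estate is divided into 4 equal shares of 1/4 among Morounke, Zainab, Temitope, Lanre.
Morounke predeceased; the 1/4 allotted to Morounke's branch passes to Morounke's issue by representation.
Ronke is the sole taker at this level and receives the full 1/4.
Zainab is living and takes 1/4.
Temitope is living and takes 1/4.
Lanre predeceased; the 1/4 allotted to Lanre's branch passes to Lanre's issue by representation.
The 1/4 is divided into 4 equal shares of 1/16 among Ebele, Abiodun, Folake, Kehinde.
Ebele is living and takes 1/16.
Abiodun is living and takes 1/16.
Folake is living and takes 1/16.
Kehinde predeceased; the 1/16 allotted to Kehinde's branch passes to Kehinde's issue by representation.
The 1/16 is divided into 3 equal shares of 1/48 among Chidinma, Gbenga, Chukwudi.
Chidinma is living and takes 1/48.
Gbenga is living and takes 1/48.
Chukwudi is living and takes 1/48.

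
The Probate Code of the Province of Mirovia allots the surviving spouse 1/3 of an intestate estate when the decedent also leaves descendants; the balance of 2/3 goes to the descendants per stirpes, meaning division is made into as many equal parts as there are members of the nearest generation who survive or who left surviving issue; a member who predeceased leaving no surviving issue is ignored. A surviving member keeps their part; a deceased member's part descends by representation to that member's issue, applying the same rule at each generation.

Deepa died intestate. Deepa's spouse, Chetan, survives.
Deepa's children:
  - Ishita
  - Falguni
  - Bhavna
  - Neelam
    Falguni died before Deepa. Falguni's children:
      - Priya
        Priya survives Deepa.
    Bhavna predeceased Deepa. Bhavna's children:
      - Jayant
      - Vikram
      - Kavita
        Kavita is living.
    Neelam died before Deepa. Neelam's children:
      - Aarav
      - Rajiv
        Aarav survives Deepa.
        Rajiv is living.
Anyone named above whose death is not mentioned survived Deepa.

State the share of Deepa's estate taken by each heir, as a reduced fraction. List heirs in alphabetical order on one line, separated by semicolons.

Aarav 1/12; Chetan 1/3; Ishita 1/6; Jayant 1/18; Kavita 1/18; Priya 1/6; Rajiv 1/12; Vikram 1/18

Chetan, as surviving spouse, takes 1/3.
The remaining 2/3 passes to Deepa's descendants per stirpes.
The 2/3 is divided into 4 equal shares of 1/6 among Ishita, Falguni, Bhavna, Neelam.
Ishita is living and takes 1/6.
Falguni predeceased; the 1/6 allotted to Falguni's branch passes to Falguni's issue by representation.
Priya is the sole taker at this level and receives the full 1/6.
Bhavna predeceased; the 1/6 allotted to Bhavna's branch passes to Bhavna's issue by representation.
The 1/6 is divided into 3 equal shares of 1/18 among Jayant, Vikram, Kavita.
Jayant is living and takes 1/18.
Vikram is living and takes 1/18.
Kavita is living and takes 1/18.
Neelam predeceased; the 1/6 allotted to Neelam's branch passes to Neelam's issue by representation.
The 1/6 is divided into 2 equal shares of 1/12 among Aarav, Rajiv.
Aarav is living and takes 1/12.
Rajiv is living and takes 1/12.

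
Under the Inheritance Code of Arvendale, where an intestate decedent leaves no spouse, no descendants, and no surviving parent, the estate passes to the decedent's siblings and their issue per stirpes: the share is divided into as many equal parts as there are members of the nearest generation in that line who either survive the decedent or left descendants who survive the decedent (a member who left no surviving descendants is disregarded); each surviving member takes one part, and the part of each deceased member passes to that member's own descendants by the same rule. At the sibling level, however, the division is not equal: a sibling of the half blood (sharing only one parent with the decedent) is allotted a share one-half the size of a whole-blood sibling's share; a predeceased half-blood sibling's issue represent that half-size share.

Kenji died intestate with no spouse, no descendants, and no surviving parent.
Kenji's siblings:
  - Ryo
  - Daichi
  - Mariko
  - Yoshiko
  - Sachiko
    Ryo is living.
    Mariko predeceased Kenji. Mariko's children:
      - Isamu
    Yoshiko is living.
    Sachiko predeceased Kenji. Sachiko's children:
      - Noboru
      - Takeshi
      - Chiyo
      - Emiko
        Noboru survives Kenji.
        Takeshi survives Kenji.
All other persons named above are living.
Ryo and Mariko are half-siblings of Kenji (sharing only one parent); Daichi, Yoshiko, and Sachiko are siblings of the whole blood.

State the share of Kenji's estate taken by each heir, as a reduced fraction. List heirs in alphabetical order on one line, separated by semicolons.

Chiyo 1/16; Daichi 1/4; Emiko 1/16; Isamu 1/8; Noboru 1/16; Ryo 1/8; Takeshi 1/16; Yoshiko 1/4

No spouse, descendants, or parent survives, so the estate passes to Kenji's siblings per stirpes.
Half-blood siblings count for one-half the weight of whole-blood siblings at the initial division.
Dividing 1 in proportion to weights (total weight 4): Ryo (weight 1/2) → 1/8; Daichi (weight 1) → 1/4; Mariko (weight 1/2) → 1/8; Yoshiko (weight 1) → 1/4; Sachiko (weight 1) → 1/4.
Ryo is living and takes 1/8.
Daichi is living and takes 1/4.
Mariko predeceased; the 1/8 allotted to Mariko's branch passes to Mariko's issue by representation.
Isamu is the sole taker at this level and receives the full 1/8.
Yoshiko is living and takes 1/4.
Sachiko predeceased; the 1/4 allotted to Sachiko's branch passes to Sachiko's issue by representation.
The 1/4 is divided into 4 equal shares of 1/16 among Noboru, Takeshi, Chiyo, Emiko.
Noboru is living and takes 1/16.
Takeshi is living and takes 1/16.
Chiyo is living and takes 1/16.
Emiko is living and takes 1/16.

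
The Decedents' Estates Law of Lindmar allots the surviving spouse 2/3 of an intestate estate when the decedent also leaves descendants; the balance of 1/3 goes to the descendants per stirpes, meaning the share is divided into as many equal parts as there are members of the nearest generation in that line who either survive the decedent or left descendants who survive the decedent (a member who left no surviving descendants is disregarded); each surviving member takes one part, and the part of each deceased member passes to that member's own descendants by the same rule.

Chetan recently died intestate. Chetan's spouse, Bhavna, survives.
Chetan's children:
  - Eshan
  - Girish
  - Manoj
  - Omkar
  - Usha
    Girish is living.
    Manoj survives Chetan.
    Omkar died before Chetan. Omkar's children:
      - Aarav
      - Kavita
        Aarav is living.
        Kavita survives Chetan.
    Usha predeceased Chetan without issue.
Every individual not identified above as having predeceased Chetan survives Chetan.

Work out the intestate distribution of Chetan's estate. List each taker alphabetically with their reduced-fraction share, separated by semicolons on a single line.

Aarav 1/24; Bhavna 2/3; Eshan 1/12; Girish 1/12; Kavita 1/24; Manoj 1/12

Bhavna, as surviving spouse, takes 2/3.
The remaining 1/3 passes to Chetan's descendants per stirpes.
Usha left no surviving issue, so that branch lapses and is disregarded.
The 1/3 is divided into 4 equal shares of 1/12 among Eshan, Girish, Manoj, Omkar.
Eshan is living and takes 1/12.
Girish is living and takes 1/12.
Manoj is living and takes 1/12.
Omkar predeceased; the 1/12 allotted to Omkar's branch passes to Omkar's issue by representation.
The 1/12 is divided into 2 equal shares of 1/24 among Aarav, Kavita.
Aarav is living and takes 1/24.
Kavita is living and takes 1/24.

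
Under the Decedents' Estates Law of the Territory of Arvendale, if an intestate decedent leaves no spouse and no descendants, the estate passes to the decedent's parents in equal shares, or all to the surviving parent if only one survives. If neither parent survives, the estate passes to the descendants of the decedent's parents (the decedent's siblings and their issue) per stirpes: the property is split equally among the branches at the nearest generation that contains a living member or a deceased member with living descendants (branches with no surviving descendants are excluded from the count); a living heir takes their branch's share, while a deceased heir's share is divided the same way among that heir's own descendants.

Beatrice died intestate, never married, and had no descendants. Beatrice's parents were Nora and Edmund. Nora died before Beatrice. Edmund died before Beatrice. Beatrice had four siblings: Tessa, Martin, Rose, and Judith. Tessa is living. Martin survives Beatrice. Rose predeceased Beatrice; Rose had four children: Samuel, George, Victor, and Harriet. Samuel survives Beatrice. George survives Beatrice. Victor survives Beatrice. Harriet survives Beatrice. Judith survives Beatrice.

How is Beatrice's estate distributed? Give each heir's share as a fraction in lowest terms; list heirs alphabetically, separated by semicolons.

George 1/16; Harriet 1/16; Judith 1/4; Martin 1/4; Samuel 1/16; Tessa 1/4; Victor 1/16

Neither parent survives and there are no descendants, so the estate passes to Beatrice's siblings and their issue per stirpes.
The estate is divided into 4 equal shares of 1/4 among Tessa, Martin, Rose, Judith.
Tessa is living and takes 1/4.
Martin is living and takes 1/4.
Rose predeceased; the 1/4 allotted to Rose's branch passes to Rose's issue by representation.
The 1/4 is divided into 4 equal shares of 1/16 among Samuel, George, Victor, Harriet.
Samuel is living and takes 1/16.
George is living and takes 1/16.
Victor is living and takes 1/16.
Harriet is living and takes 1/16.
Judith is living and takes 1/4.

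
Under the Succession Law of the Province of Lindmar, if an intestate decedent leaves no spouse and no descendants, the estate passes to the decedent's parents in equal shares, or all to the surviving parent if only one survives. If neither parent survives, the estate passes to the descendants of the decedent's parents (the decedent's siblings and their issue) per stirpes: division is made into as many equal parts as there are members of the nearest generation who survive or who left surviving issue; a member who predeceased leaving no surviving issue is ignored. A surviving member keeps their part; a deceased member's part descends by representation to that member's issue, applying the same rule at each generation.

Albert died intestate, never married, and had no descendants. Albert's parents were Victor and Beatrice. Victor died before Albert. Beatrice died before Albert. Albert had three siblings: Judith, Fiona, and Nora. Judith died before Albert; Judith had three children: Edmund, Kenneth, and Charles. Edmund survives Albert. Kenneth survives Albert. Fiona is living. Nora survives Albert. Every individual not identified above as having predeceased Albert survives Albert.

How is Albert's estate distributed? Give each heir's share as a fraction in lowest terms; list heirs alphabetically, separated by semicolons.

Neither parent survives and there are no descendants, so the estate passes to Albert's siblings and their issue per stirpes.
The estate is divided into 3 equal shares of 1/3 among Judith, Fiona, Nora.
Judith predeceased; the 1/3 allotted to Judith's branch passes to Judith's issue by representation.
The 1/3 is divided into 3 equal shares of 1/9 among Edmund, Kenneth, Charles.
Edmund is living and takes 1/9.
Kenneth is living and takes 1/9.
Charles is living and takes 1/9.
Fiona is living and takes 1/3.
Nora is living and takes 1/3.

Charles 1/9; Edmund 1/9; Fiona 1/3; Kenneth 1/9; Nora 1/3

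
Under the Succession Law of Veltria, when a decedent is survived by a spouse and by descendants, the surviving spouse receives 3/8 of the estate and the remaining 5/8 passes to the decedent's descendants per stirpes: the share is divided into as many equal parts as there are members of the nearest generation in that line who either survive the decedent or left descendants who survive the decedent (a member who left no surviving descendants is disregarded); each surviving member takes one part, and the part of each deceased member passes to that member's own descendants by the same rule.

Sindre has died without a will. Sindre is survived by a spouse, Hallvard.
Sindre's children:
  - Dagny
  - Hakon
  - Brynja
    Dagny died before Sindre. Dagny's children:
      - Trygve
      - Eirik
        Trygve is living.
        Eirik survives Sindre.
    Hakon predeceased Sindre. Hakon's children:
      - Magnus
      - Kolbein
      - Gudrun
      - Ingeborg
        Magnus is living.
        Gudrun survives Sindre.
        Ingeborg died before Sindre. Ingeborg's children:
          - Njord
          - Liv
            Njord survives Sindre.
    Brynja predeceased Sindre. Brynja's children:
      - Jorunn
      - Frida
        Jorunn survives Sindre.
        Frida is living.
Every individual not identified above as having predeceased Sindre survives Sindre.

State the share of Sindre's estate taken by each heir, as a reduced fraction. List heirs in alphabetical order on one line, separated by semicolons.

Hallvard, as surviving spouse, takes 3/8.
The remaining 5/8 passes to Sindre's descendants per stirpes.
The 5/8 is divided into 3 equal shares of 5/24 among Dagny, Hakon, Brynja.
Dagny predeceased; the 5/24 allotted to Dagny's branch passes to Dagny's issue by representation.
The 5/24 is divided into 2 equal shares of 5/48 among Trygve, Eirik.
Trygve is living and takes 5/48.
Eirik is living and takes 5/48.
Hakon predeceased; the 5/24 allotted to Hakon's branch passes to Hakon's issue by representation.
The 5/24 is divided into 4 equal shares of 5/96 among Magnus, Kolbein, Gudrun, Ingeborg.
Magnus is living and takes 5/96.
Kolbein is living and takes 5/96.
Gudrun is living and takes 5/96.
Ingeborg predeceased; the 5/96 allotted to Ingeborg's branch passes to Ingeborg's issue by representation.
The 5/96 is divided into 2 equal shares of 5/192 among Njord, Liv.
Njord is living and takes 5/192.
Liv is living and takes 5/192.
Brynja predeceased; the 5/24 allotted to Brynja's branch passes to Brynja's issue by representation.
The 5/24 is divided into 2 equal shares of 5/48 among Jorunn, Frida.
Jorunn is living and takes 5/48.
Frida is living and takes 5/48.

Eirik 5/48; Frida 5/48; Gudrun 5/96; Hallvard 3/8; Jorunn 5/48; Kolbein 5/96; Liv 5/192; Magnus 5/96; Njord 5/192; Trygve 5/48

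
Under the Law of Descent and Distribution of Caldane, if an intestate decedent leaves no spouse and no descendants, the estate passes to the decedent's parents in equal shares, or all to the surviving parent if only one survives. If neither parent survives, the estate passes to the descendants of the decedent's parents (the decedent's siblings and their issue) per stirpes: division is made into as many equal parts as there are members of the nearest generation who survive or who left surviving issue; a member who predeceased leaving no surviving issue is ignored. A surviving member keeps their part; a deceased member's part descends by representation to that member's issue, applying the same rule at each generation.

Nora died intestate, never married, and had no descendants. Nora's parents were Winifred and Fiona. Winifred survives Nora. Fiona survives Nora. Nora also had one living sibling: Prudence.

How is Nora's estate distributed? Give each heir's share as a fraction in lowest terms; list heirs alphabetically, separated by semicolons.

Both parents survive, so Winifred and Fiona each take 1/2. The siblings take nothing because a surviving parent has priority.

Fiona 1/2; Winifred 1/2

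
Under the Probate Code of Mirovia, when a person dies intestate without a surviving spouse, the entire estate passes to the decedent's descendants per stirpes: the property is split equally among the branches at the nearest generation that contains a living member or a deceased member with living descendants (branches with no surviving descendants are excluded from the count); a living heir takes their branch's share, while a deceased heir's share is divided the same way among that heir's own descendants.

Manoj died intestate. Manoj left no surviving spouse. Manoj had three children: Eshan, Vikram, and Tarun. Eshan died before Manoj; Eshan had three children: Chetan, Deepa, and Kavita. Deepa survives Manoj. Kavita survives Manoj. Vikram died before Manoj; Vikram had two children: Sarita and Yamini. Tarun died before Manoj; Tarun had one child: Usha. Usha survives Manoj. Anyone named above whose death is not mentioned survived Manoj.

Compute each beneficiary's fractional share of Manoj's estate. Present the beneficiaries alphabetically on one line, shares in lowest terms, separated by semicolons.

Chetan 1/9; Deepa 1/9; Kavita 1/9; Sarita 1/6; Usha 1/3; Yamini 1/6

There is no surviving spouse, so the entire estate passes to Manoj's descendants per stirpes.
The estate is divided into 3 equal shares of 1/3 among Eshan, Vikram, Tarun.
Eshan predeceased; the 1/3 allotted to Eshan's branch passes to Eshan's issue by representation.
The 1/3 is divided into 3 equal shares of 1/9 among Chetan, Deepa, Kavita.
Chetan is living and takes 1/9.
Deepa is living and takes 1/9.
Kavita is living and takes 1/9.
Vikram predeceased; the 1/3 allotted to Vikram's branch passes to Vikram's issue by representation.
The 1/3 is divided into 2 equal shares of 1/6 among Sarita, Yamini.
Sarita is living and takes 1/6.
Yamini is living and takes 1/6.
Tarun predeceased; the 1/3 allotted to Tarun's branch passes to Tarun's issue by representation.
Usha is the sole taker at this level and receives the full 1/3.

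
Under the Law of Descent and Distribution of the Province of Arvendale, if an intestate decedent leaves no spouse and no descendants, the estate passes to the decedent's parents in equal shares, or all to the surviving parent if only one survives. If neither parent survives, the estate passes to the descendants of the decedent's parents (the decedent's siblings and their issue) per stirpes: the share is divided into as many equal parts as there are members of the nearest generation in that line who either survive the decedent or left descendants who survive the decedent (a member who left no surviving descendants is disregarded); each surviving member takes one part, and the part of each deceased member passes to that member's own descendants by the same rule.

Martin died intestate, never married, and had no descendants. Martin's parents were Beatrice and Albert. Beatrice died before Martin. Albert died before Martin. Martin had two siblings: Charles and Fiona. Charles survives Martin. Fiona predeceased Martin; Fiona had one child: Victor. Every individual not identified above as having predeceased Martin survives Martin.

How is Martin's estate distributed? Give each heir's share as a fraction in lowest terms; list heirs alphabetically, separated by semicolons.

Charles 1/2; Victor 1/2

Neither parent survives and there are no descendants, so the estate passes to Martin's siblings and their issue per stirpes.
The estate is divided into 2 equal shares of 1/2 among Charles, Fiona.
Charles is living and takes 1/2.
Fiona predeceased; the 1/2 allotted to Fiona's branch passes to Fiona's issue by representation.
Victor is the sole taker at this level and receives the full 1/2.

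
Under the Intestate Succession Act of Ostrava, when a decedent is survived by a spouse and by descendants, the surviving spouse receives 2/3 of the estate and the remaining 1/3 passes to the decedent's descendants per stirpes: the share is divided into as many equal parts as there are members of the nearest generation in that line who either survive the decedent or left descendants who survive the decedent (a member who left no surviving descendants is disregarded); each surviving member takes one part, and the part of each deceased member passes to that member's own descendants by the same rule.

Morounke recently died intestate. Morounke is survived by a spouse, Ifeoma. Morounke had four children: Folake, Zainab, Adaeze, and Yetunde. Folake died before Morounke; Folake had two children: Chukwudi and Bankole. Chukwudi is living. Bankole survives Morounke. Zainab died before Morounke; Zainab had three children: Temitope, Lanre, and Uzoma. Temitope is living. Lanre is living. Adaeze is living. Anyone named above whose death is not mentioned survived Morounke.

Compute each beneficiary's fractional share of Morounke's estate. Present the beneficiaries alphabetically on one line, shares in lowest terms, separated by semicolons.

Ifeoma, as surviving spouse, takes 2/3.
The remaining 1/3 passes to Morounke's descendants per stirpes.
The 1/3 is divided into 4 equal shares of 1/12 among Folake, Zainab, Adaeze, Yetunde.
Folake predeceased; the 1/12 allotted to Folake's branch passes to Folake's issue by representation.
The 1/12 is divided into 2 equal shares of 1/24 among Chukwudi, Bankole.
Chukwudi is living and takes 1/24.
Bankole is living and takes 1/24.
Zainab predeceased; the 1/12 allotted to Zainab's branch passes to Zainab's issue by representation.
The 1/12 is divided into 3 equal shares of 1/36 among Temitope, Lanre, Uzoma.
Temitope is living and takes 1/36.
Lanre is living and takes 1/36.
Uzoma is living and takes 1/36.
Adaeze is living and takes 1/12.
Yetunde is living and takes 1/12.

Adaeze 1/12; Bankole 1/24; Chukwudi 1/24; Ifeoma 2/3; Lanre 1/36; Temitope 1/36; Uzoma 1/36; Yetunde 1/12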